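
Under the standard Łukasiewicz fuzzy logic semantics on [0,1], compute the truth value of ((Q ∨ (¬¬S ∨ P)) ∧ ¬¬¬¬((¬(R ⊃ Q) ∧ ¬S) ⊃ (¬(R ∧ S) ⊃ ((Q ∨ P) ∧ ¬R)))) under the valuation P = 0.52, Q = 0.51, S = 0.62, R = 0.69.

0.62

¬S: Łukasiewicz ¬ gives 1 − 0.62 = 0.38
¬¬S: Łukasiewicz ¬ gives 1 − 0.38 = 0.62
(¬¬S ∨ P) = max(0.62, 0.52) = 0.62
(Q ∨ (¬¬S ∨ P)) = max(0.51, 0.62) = 0.62
(R ⊃ Q): min(1, 1 − 0.69 + 0.51) = 0.82
¬(R ⊃ Q): Łukasiewicz ¬ gives 1 − 0.82 = 0.18
¬S: Łukasiewicz ¬ gives 1 − 0.62 = 0.38
(¬(R ⊃ Q) ∧ ¬S) = min(0.18, 0.38) = 0.18
(R ∧ S) = min(0.69, 0.62) = 0.62
¬(R ∧ S): Łukasiewicz ¬ gives 1 − 0.62 = 0.38
(Q ∨ P) = max(0.51, 0.52) = 0.52
¬R: Łukasiewicz ¬ gives 1 − 0.69 = 0.31
((Q ∨ P) ∧ ¬R) = min(0.52, 0.31) = 0.31
(¬(R ∧ S) ⊃ ((Q ∨ P) ∧ ¬R)): min(1, 1 − 0.38 + 0.31) = 0.93
((¬(R ⊃ Q) ∧ ¬S) ⊃ (¬(R ∧ S) ⊃ ((Q ∨ P) ∧ ¬R))): min(1, 1 − 0.18 + 0.93) = 1
¬((¬(R ⊃ Q) ∧ ¬S) ⊃ (¬(R ∧ S) ⊃ ((Q ∨ P) ∧ ¬R))): Łukasiewicz ¬ gives 1 − 1 = 0
¬¬((¬(R ⊃ Q) ∧ ¬S) ⊃ (¬(R ∧ S) ⊃ ((Q ∨ P) ∧ ¬R))): Łukasiewicz ¬ gives 1 − 0 = 1
¬¬¬((¬(R ⊃ Q) ∧ ¬S) ⊃ (¬(R ∧ S) ⊃ ((Q ∨ P) ∧ ¬R))): Łukasiewicz ¬ gives 1 − 1 = 0
¬¬¬¬((¬(R ⊃ Q) ∧ ¬S) ⊃ (¬(R ∧ S) ⊃ ((Q ∨ P) ∧ ¬R))): Łukasiewicz ¬ gives 1 − 0 = 1
((Q ∨ (¬¬S ∨ P)) ∧ ¬¬¬¬((¬(R ⊃ Q) ∧ ¬S) ⊃ (¬(R ∧ S) ⊃ ((Q ∨ P) ∧ ¬R)))) = min(0.62, 1) = 0.62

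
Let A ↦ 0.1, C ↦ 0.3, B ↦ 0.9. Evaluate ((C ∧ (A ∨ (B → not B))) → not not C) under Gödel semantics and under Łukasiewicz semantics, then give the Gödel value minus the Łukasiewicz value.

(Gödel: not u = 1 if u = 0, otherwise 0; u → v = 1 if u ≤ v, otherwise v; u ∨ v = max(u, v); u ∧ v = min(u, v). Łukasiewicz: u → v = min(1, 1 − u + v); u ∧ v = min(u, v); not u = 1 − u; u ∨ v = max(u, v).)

0.00

Gödel evaluation:
  not B: Gödel ¬ of 0.9 = 0 (operand ≠ 0)
  (B → not B): 0.9 > 0, so result = 0
  (A ∨ (B → not B)) = max(0.1, 0) = 0.1
  (C ∧ (A ∨ (B → not B))) = min(0.3, 0.1) = 0.1
  not C: Gödel ¬ of 0.3 = 0 (operand ≠ 0)
  not not C: Gödel ¬ of 0 = 1 (operand is 0)
  ((C ∧ (A ∨ (B → not B))) → not not C): 0.1 ≤ 1, so result = 1
  Gödel value = 1
Łukasiewicz evaluation:
  not B: Łukasiewicz ¬ gives 1 − 0.9 = 0.1
  (B → not B): min(1, 1 − 0.9 + 0.1) = 0.2
  (A ∨ (B → not B)) = max(0.1, 0.2) = 0.2
  (C ∧ (A ∨ (B → not B))) = min(0.3, 0.2) = 0.2
  not C: Łukasiewicz ¬ gives 1 − 0.3 = 0.7
  not not C: Łukasiewicz ¬ gives 1 − 0.7 = 0.3
  ((C ∧ (A ∨ (B → not B))) → not not C): min(1, 1 − 0.2 + 0.3) = 1
  Łukasiewicz value = 1
Difference: 1 − 1 = 0.00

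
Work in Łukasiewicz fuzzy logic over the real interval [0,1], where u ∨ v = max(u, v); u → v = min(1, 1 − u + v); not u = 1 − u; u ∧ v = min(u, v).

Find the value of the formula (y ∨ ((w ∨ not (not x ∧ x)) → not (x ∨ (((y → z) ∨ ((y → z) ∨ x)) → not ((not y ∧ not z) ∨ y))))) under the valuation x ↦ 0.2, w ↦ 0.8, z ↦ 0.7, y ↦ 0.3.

not x: Łukasiewicz ¬ gives 1 − 0.2 = 0.8
(not x ∧ x) = min(0.8, 0.2) = 0.2
not (not x ∧ x): Łukasiewicz ¬ gives 1 − 0.2 = 0.8
(w ∨ not (not x ∧ x)) = max(0.8, 0.8) = 0.8
(y → z): min(1, 1 − 0.3 + 0.7) = 1
(y → z): min(1, 1 − 0.3 + 0.7) = 1
((y → z) ∨ x) = max(1, 0.2) = 1
((y → z) ∨ ((y → z) ∨ x)) = max(1, 1) = 1
not y: Łukasiewicz ¬ gives 1 − 0.3 = 0.7
not z: Łukasiewicz ¬ gives 1 − 0.7 = 0.3
(not y ∧ not z) = min(0.7, 0.3) = 0.3
((not y ∧ not z) ∨ y) = max(0.3, 0.3) = 0.3
not ((not y ∧ not z) ∨ y): Łukasiewicz ¬ gives 1 − 0.3 = 0.7
(((y → z) ∨ ((y → z) ∨ x)) → not ((not y ∧ not z) ∨ y)): min(1, 1 − 1 + 0.7) = 0.7
(x ∨ (((y → z) ∨ ((y → z) ∨ x)) → not ((not y ∧ not z) ∨ y))) = max(0.2, 0.7) = 0.7
not (x ∨ (((y → z) ∨ ((y → z) ∨ x)) → not ((not y ∧ not z) ∨ y))): Łukasiewicz ¬ gives 1 − 0.7 = 0.3
((w ∨ not (not x ∧ x)) → not (x ∨ (((y → z) ∨ ((y → z) ∨ x)) → not ((not y ∧ not z) ∨ y)))): min(1, 1 − 0.8 + 0.3) = 0.5
(y ∨ ((w ∨ not (not x ∧ x)) → not (x ∨ (((y → z) ∨ ((y → z) ∨ x)) → not ((not y ∧ not z) ∨ y))))) = max(0.3, 0.5) = 0.5

0.50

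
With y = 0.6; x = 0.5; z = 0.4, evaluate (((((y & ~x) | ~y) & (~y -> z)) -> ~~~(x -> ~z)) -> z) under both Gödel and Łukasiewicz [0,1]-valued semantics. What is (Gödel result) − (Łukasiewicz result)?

-0.50

Gödel evaluation:
  ~x: Gödel ¬ of 0.5 = 0 (operand ≠ 0)
  (y & ~x) = min(0.6, 0) = 0
  ~y: Gödel ¬ of 0.6 = 0 (operand ≠ 0)
  ((y & ~x) | ~y) = max(0, 0) = 0
  ~y: Gödel ¬ of 0.6 = 0 (operand ≠ 0)
  (~y -> z): 0 ≤ 0.4, so result = 1
  (((y & ~x) | ~y) & (~y -> z)) = min(0, 1) = 0
  ~z: Gödel ¬ of 0.4 = 0 (operand ≠ 0)
  (x -> ~z): 0.5 > 0, so result = 0
  ~(x -> ~z): Gödel ¬ of 0 = 1 (operand is 0)
  ~~(x -> ~z): Gödel ¬ of 1 = 0 (operand ≠ 0)
  ~~~(x -> ~z): Gödel ¬ of 0 = 1 (operand is 0)
  ((((y & ~x) | ~y) & (~y -> z)) -> ~~~(x -> ~z)): 0 ≤ 1, so result = 1
  (((((y & ~x) | ~y) & (~y -> z)) -> ~~~(x -> ~z)) -> z): 1 > 0.4, so result = 0.4
  Gödel value = 0.4
Łukasiewicz evaluation:
  ~x: Łukasiewicz ¬ gives 1 − 0.5 = 0.5
  (y & ~x) = min(0.6, 0.5) = 0.5
  ~y: Łukasiewicz ¬ gives 1 − 0.6 = 0.4
  ((y & ~x) | ~y) = max(0.5, 0.4) = 0.5
  ~y: Łukasiewicz ¬ gives 1 − 0.6 = 0.4
  (~y -> z): min(1, 1 − 0.4 + 0.4) = 1
  (((y & ~x) | ~y) & (~y -> z)) = min(0.5, 1) = 0.5
  ~z: Łukasiewicz ¬ gives 1 − 0.4 = 0.6
  (x -> ~z): min(1, 1 − 0.5 + 0.6) = 1
  ~(x -> ~z): Łukasiewicz ¬ gives 1 − 1 = 0
  ~~(x -> ~z): Łukasiewicz ¬ gives 1 − 0 = 1
  ~~~(x -> ~z): Łukasiewicz ¬ gives 1 − 1 = 0
  ((((y & ~x) | ~y) & (~y -> z)) -> ~~~(x -> ~z)): min(1, 1 − 0.5 + 0) = 0.5
  (((((y & ~x) | ~y) & (~y -> z)) -> ~~~(x -> ~z)) -> z): min(1, 1 − 0.5 + 0.4) = 0.9
  Łukasiewicz value = 0.9
Difference: 0.4 − 0.9 = -0.50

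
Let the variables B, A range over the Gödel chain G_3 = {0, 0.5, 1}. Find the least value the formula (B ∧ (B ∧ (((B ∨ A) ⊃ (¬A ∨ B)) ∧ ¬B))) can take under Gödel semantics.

The minimum is attained at B = 0, A = 0:
  (B ∨ A) = max(0, 0) = 0
  ¬A: Gödel ¬ of 0 = 1 (operand is 0)
  (¬A ∨ B) = max(1, 0) = 1
  ((B ∨ A) ⊃ (¬A ∨ B)): 0 ≤ 1, so result = 1
  ¬B: Gödel ¬ of 0 = 1 (operand is 0)
  (((B ∨ A) ⊃ (¬A ∨ B)) ∧ ¬B) = min(1, 1) = 1
  (B ∧ (((B ∨ A) ⊃ (¬A ∨ B)) ∧ ¬B)) = min(0, 1) = 0
  (B ∧ (B ∧ (((B ∨ A) ⊃ (¬A ∨ B)) ∧ ¬B))) = min(0, 0) = 0
Checking all 9 assignments confirms none give a value below 0.00.

0.00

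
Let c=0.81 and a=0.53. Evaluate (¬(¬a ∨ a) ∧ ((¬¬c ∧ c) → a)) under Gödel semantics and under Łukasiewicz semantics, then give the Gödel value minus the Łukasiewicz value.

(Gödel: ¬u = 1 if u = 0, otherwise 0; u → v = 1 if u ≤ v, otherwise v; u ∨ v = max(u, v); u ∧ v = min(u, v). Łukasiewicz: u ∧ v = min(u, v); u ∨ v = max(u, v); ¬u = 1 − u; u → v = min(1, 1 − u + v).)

Gödel evaluation:
  ¬a: Gödel ¬ of 0.53 = 0 (operand ≠ 0)
  (¬a ∨ a) = max(0, 0.53) = 0.53
  ¬(¬a ∨ a): Gödel ¬ of 0.53 = 0 (operand ≠ 0)
  ¬c: Gödel ¬ of 0.81 = 0 (operand ≠ 0)
  ¬¬c: Gödel ¬ of 0 = 1 (operand is 0)
  (¬¬c ∧ c) = min(1, 0.81) = 0.81
  ((¬¬c ∧ c) → a): 0.81 > 0.53, so result = 0.53
  (¬(¬a ∨ a) ∧ ((¬¬c ∧ c) → a)) = min(0, 0.53) = 0
  Gödel value = 0
Łukasiewicz evaluation:
  ¬a: Łukasiewicz ¬ gives 1 − 0.53 = 0.47
  (¬a ∨ a) = max(0.47, 0.53) = 0.53
  ¬(¬a ∨ a): Łukasiewicz ¬ gives 1 − 0.53 = 0.47
  ¬c: Łukasiewicz ¬ gives 1 − 0.81 = 0.19
  ¬¬c: Łukasiewicz ¬ gives 1 − 0.19 = 0.81
  (¬¬c ∧ c) = min(0.81, 0.81) = 0.81
  ((¬¬c ∧ c) → a): min(1, 1 − 0.81 + 0.53) = 0.72
  (¬(¬a ∨ a) ∧ ((¬¬c ∧ c) → a)) = min(0.47, 0.72) = 0.47
  Łukasiewicz value = 0.47
Difference: 0 − 0.47 = -0.47

-0.47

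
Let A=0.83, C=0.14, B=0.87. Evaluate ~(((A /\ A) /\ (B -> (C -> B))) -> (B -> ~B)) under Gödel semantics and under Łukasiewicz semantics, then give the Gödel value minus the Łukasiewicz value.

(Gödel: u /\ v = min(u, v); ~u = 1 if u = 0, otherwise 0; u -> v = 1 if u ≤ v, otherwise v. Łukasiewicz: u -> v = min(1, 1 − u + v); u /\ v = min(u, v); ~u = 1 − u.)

0.43

Gödel evaluation:
  (A /\ A) = min(0.83, 0.83) = 0.83
  (C -> B): 0.14 ≤ 0.87, so result = 1
  (B -> (C -> B)): 0.87 ≤ 1, so result = 1
  ((A /\ A) /\ (B -> (C -> B))) = min(0.83, 1) = 0.83
  ~B: Gödel ¬ of 0.87 = 0 (operand ≠ 0)
  (B -> ~B): 0.87 > 0, so result = 0
  (((A /\ A) /\ (B -> (C -> B))) -> (B -> ~B)): 0.83 > 0, so result = 0
  ~(((A /\ A) /\ (B -> (C -> B))) -> (B -> ~B)): Gödel ¬ of 0 = 1 (operand is 0)
  Gödel value = 1
Łukasiewicz evaluation:
  (A /\ A) = min(0.83, 0.83) = 0.83
  (C -> B): min(1, 1 − 0.14 + 0.87) = 1
  (B -> (C -> B)): min(1, 1 − 0.87 + 1) = 1
  ((A /\ A) /\ (B -> (C -> B))) = min(0.83, 1) = 0.83
  ~B: Łukasiewicz ¬ gives 1 − 0.87 = 0.13
  (B -> ~B): min(1, 1 − 0.87 + 0.13) = 0.26
  (((A /\ A) /\ (B -> (C -> B))) -> (B -> ~B)): min(1, 1 − 0.83 + 0.26) = 0.43
  ~(((A /\ A) /\ (B -> (C -> B))) -> (B -> ~B)): Łukasiewicz ¬ gives 1 − 0.43 = 0.57
  Łukasiewicz value = 0.57
Difference: 1 − 0.57 = 0.43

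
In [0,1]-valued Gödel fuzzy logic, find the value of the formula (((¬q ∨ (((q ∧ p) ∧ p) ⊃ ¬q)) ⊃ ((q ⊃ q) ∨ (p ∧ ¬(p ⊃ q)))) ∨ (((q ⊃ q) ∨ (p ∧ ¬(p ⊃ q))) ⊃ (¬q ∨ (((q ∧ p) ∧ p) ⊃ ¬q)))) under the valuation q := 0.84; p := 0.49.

1.00

¬q: Gödel ¬ of 0.84 = 0 (operand ≠ 0)
(q ∧ p) = min(0.84, 0.49) = 0.49
((q ∧ p) ∧ p) = min(0.49, 0.49) = 0.49
¬q: Gödel ¬ of 0.84 = 0 (operand ≠ 0)
(((q ∧ p) ∧ p) ⊃ ¬q): 0.49 > 0, so result = 0
(¬q ∨ (((q ∧ p) ∧ p) ⊃ ¬q)) = max(0, 0) = 0
(q ⊃ q): 0.84 ≤ 0.84, so result = 1
(p ⊃ q): 0.49 ≤ 0.84, so result = 1
¬(p ⊃ q): Gödel ¬ of 1 = 0 (operand ≠ 0)
(p ∧ ¬(p ⊃ q)) = min(0.49, 0) = 0
((q ⊃ q) ∨ (p ∧ ¬(p ⊃ q))) = max(1, 0) = 1
((¬q ∨ (((q ∧ p) ∧ p) ⊃ ¬q)) ⊃ ((q ⊃ q) ∨ (p ∧ ¬(p ⊃ q)))): 0 ≤ 1, so result = 1
(q ⊃ q): 0.84 ≤ 0.84, so result = 1
(p ⊃ q): 0.49 ≤ 0.84, so result = 1
¬(p ⊃ q): Gödel ¬ of 1 = 0 (operand ≠ 0)
(p ∧ ¬(p ⊃ q)) = min(0.49, 0) = 0
((q ⊃ q) ∨ (p ∧ ¬(p ⊃ q))) = max(1, 0) = 1
¬q: Gödel ¬ of 0.84 = 0 (operand ≠ 0)
(q ∧ p) = min(0.84, 0.49) = 0.49
((q ∧ p) ∧ p) = min(0.49, 0.49) = 0.49
¬q: Gödel ¬ of 0.84 = 0 (operand ≠ 0)
(((q ∧ p) ∧ p) ⊃ ¬q): 0.49 > 0, so result = 0
(¬q ∨ (((q ∧ p) ∧ p) ⊃ ¬q)) = max(0, 0) = 0
(((q ⊃ q) ∨ (p ∧ ¬(p ⊃ q))) ⊃ (¬q ∨ (((q ∧ p) ∧ p) ⊃ ¬q))): 1 > 0, so result = 0
(((¬q ∨ (((q ∧ p) ∧ p) ⊃ ¬q)) ⊃ ((q ⊃ q) ∨ (p ∧ ¬(p ⊃ q)))) ∨ (((q ⊃ q) ∨ (p ∧ ¬(p ⊃ q))) ⊃ (¬q ∨ (((q ∧ p) ∧ p) ⊃ ¬q)))) = max(1, 0) = 1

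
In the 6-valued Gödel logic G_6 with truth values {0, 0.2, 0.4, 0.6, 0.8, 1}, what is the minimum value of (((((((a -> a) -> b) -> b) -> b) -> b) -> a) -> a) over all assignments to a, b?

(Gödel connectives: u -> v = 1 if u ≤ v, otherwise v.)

Every assignment gives 1. For instance at a = 0, b = 0:
  (a -> a): 0 ≤ 0, so result = 1
  ((a -> a) -> b): 1 > 0, so result = 0
  (((a -> a) -> b) -> b): 0 ≤ 0, so result = 1
  ((((a -> a) -> b) -> b) -> b): 1 > 0, so result = 0
  (((((a -> a) -> b) -> b) -> b) -> b): 0 ≤ 0, so result = 1
  ((((((a -> a) -> b) -> b) -> b) -> b) -> a): 1 > 0, so result = 0
  (((((((a -> a) -> b) -> b) -> b) -> b) -> a) -> a): 0 ≤ 0, so result = 1
All 36 assignments give value 1 — the formula is a G_6-tautology.

1.00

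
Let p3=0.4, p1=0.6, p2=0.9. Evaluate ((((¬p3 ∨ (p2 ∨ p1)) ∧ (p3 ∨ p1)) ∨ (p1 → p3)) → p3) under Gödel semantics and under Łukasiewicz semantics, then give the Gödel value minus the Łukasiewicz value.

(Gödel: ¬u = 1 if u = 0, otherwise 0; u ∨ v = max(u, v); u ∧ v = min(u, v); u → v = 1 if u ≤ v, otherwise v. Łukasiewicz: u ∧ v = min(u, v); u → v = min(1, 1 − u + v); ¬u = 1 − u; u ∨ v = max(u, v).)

Gödel evaluation:
  ¬p3: Gödel ¬ of 0.4 = 0 (operand ≠ 0)
  (p2 ∨ p1) = max(0.9, 0.6) = 0.9
  (¬p3 ∨ (p2 ∨ p1)) = max(0, 0.9) = 0.9
  (p3 ∨ p1) = max(0.4, 0.6) = 0.6
  ((¬p3 ∨ (p2 ∨ p1)) ∧ (p3 ∨ p1)) = min(0.9, 0.6) = 0.6
  (p1 → p3): 0.6 > 0.4, so result = 0.4
  (((¬p3 ∨ (p2 ∨ p1)) ∧ (p3 ∨ p1)) ∨ (p1 → p3)) = max(0.6, 0.4) = 0.6
  ((((¬p3 ∨ (p2 ∨ p1)) ∧ (p3 ∨ p1)) ∨ (p1 → p3)) → p3): 0.6 > 0.4, so result = 0.4
  Gödel value = 0.4
Łukasiewicz evaluation:
  ¬p3: Łukasiewicz ¬ gives 1 − 0.4 = 0.6
  (p2 ∨ p1) = max(0.9, 0.6) = 0.9
  (¬p3 ∨ (p2 ∨ p1)) = max(0.6, 0.9) = 0.9
  (p3 ∨ p1) = max(0.4, 0.6) = 0.6
  ((¬p3 ∨ (p2 ∨ p1)) ∧ (p3 ∨ p1)) = min(0.9, 0.6) = 0.6
  (p1 → p3): min(1, 1 − 0.6 + 0.4) = 0.8
  (((¬p3 ∨ (p2 ∨ p1)) ∧ (p3 ∨ p1)) ∨ (p1 → p3)) = max(0.6, 0.8) = 0.8
  ((((¬p3 ∨ (p2 ∨ p1)) ∧ (p3 ∨ p1)) ∨ (p1 → p3)) → p3): min(1, 1 − 0.8 + 0.4) = 0.6
  Łukasiewicz value = 0.6
Difference: 0.4 − 0.6 = -0.20

-0.20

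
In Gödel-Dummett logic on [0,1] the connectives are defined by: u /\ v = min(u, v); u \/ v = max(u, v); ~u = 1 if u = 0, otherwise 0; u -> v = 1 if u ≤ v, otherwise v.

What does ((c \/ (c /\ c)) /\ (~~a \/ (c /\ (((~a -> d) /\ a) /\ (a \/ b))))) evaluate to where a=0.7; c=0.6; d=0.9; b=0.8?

0.60

(c /\ c) = min(0.6, 0.6) = 0.6
(c \/ (c /\ c)) = max(0.6, 0.6) = 0.6
~a: Gödel ¬ of 0.7 = 0 (operand ≠ 0)
~~a: Gödel ¬ of 0 = 1 (operand is 0)
~a: Gödel ¬ of 0.7 = 0 (operand ≠ 0)
(~a -> d): 0 ≤ 0.9, so result = 1
((~a -> d) /\ a) = min(1, 0.7) = 0.7
(a \/ b) = max(0.7, 0.8) = 0.8
(((~a -> d) /\ a) /\ (a \/ b)) = min(0.7, 0.8) = 0.7
(c /\ (((~a -> d) /\ a) /\ (a \/ b))) = min(0.6, 0.7) = 0.6
(~~a \/ (c /\ (((~a -> d) /\ a) /\ (a \/ b)))) = max(1, 0.6) = 1
((c \/ (c /\ c)) /\ (~~a \/ (c /\ (((~a -> d) /\ a) /\ (a \/ b))))) = min(0.6, 1) = 0.6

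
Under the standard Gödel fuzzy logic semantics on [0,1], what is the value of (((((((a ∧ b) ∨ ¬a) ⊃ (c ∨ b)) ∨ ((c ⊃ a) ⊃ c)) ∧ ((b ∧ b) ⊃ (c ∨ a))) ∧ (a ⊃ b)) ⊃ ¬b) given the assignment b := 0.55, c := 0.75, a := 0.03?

0.00

(a ∧ b) = min(0.03, 0.55) = 0.03
¬a: Gödel ¬ of 0.03 = 0 (operand ≠ 0)
((a ∧ b) ∨ ¬a) = max(0.03, 0) = 0.03
(c ∨ b) = max(0.75, 0.55) = 0.75
(((a ∧ b) ∨ ¬a) ⊃ (c ∨ b)): 0.03 ≤ 0.75, so result = 1
(c ⊃ a): 0.75 > 0.03, so result = 0.03
((c ⊃ a) ⊃ c): 0.03 ≤ 0.75, so result = 1
((((a ∧ b) ∨ ¬a) ⊃ (c ∨ b)) ∨ ((c ⊃ a) ⊃ c)) = max(1, 1) = 1
(b ∧ b) = min(0.55, 0.55) = 0.55
(c ∨ a) = max(0.75, 0.03) = 0.75
((b ∧ b) ⊃ (c ∨ a)): 0.55 ≤ 0.75, so result = 1
(((((a ∧ b) ∨ ¬a) ⊃ (c ∨ b)) ∨ ((c ⊃ a) ⊃ c)) ∧ ((b ∧ b) ⊃ (c ∨ a))) = min(1, 1) = 1
(a ⊃ b): 0.03 ≤ 0.55, so result = 1
((((((a ∧ b) ∨ ¬a) ⊃ (c ∨ b)) ∨ ((c ⊃ a) ⊃ c)) ∧ ((b ∧ b) ⊃ (c ∨ a))) ∧ (a ⊃ b)) = min(1, 1) = 1
¬b: Gödel ¬ of 0.55 = 0 (operand ≠ 0)
(((((((a ∧ b) ∨ ¬a) ⊃ (c ∨ b)) ∨ ((c ⊃ a) ⊃ c)) ∧ ((b ∧ b) ⊃ (c ∨ a))) ∧ (a ⊃ b)) ⊃ ¬b): 1 > 0, so result = 0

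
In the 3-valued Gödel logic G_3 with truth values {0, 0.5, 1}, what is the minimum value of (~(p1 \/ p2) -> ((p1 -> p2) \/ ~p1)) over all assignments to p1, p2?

1.00

Every assignment gives 1. For instance at p1 = 0, p2 = 0:
  (p1 \/ p2) = max(0, 0) = 0
  ~(p1 \/ p2): Gödel ¬ of 0 = 1 (operand is 0)
  (p1 -> p2): 0 ≤ 0, so result = 1
  ~p1: Gödel ¬ of 0 = 1 (operand is 0)
  ((p1 -> p2) \/ ~p1) = max(1, 1) = 1
  (~(p1 \/ p2) -> ((p1 -> p2) \/ ~p1)): 1 ≤ 1, so result = 1
All 9 assignments give value 1 — the formula is a G_3-tautology.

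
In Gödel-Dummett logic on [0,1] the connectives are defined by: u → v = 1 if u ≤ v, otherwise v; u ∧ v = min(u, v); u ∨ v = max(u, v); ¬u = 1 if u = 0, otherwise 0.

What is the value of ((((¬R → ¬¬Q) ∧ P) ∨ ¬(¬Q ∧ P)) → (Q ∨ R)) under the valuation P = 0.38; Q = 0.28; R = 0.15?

¬R: Gödel ¬ of 0.15 = 0 (operand ≠ 0)
¬Q: Gödel ¬ of 0.28 = 0 (operand ≠ 0)
¬¬Q: Gödel ¬ of 0 = 1 (operand is 0)
(¬R → ¬¬Q): 0 ≤ 1, so result = 1
((¬R → ¬¬Q) ∧ P) = min(1, 0.38) = 0.38
¬Q: Gödel ¬ of 0.28 = 0 (operand ≠ 0)
(¬Q ∧ P) = min(0, 0.38) = 0
¬(¬Q ∧ P): Gödel ¬ of 0 = 1 (operand is 0)
(((¬R → ¬¬Q) ∧ P) ∨ ¬(¬Q ∧ P)) = max(0.38, 1) = 1
(Q ∨ R) = max(0.28, 0.15) = 0.28
((((¬R → ¬¬Q) ∧ P) ∨ ¬(¬Q ∧ P)) → (Q ∨ R)): 1 > 0.28, so result = 0.28

0.28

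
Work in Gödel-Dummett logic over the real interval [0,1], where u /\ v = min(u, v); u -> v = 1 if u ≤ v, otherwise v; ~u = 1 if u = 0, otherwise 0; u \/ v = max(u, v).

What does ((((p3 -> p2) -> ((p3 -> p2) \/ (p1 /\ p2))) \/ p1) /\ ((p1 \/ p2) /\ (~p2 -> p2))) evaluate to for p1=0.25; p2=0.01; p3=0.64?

0.25

(p3 -> p2): 0.64 > 0.01, so result = 0.01
(p3 -> p2): 0.64 > 0.01, so result = 0.01
(p1 /\ p2) = min(0.25, 0.01) = 0.01
((p3 -> p2) \/ (p1 /\ p2)) = max(0.01, 0.01) = 0.01
((p3 -> p2) -> ((p3 -> p2) \/ (p1 /\ p2))): 0.01 ≤ 0.01, so result = 1
(((p3 -> p2) -> ((p3 -> p2) \/ (p1 /\ p2))) \/ p1) = max(1, 0.25) = 1
(p1 \/ p2) = max(0.25, 0.01) = 0.25
~p2: Gödel ¬ of 0.01 = 0 (operand ≠ 0)
(~p2 -> p2): 0 ≤ 0.01, so result = 1
((p1 \/ p2) /\ (~p2 -> p2)) = min(0.25, 1) = 0.25
((((p3 -> p2) -> ((p3 -> p2) \/ (p1 /\ p2))) \/ p1) /\ ((p1 \/ p2) /\ (~p2 -> p2))) = min(1, 0.25) = 0.25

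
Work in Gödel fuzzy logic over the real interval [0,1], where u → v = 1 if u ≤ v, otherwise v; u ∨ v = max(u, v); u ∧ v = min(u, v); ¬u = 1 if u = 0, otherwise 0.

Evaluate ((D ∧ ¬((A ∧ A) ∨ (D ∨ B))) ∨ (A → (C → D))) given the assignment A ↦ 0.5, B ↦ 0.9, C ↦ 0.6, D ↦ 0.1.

(A ∧ A) = min(0.5, 0.5) = 0.5
(D ∨ B) = max(0.1, 0.9) = 0.9
((A ∧ A) ∨ (D ∨ B)) = max(0.5, 0.9) = 0.9
¬((A ∧ A) ∨ (D ∨ B)): Gödel ¬ of 0.9 = 0 (operand ≠ 0)
(D ∧ ¬((A ∧ A) ∨ (D ∨ B))) = min(0.1, 0) = 0
(C → D): 0.6 > 0.1, so result = 0.1
(A → (C → D)): 0.5 > 0.1, so result = 0.1
((D ∧ ¬((A ∧ A) ∨ (D ∨ B))) ∨ (A → (C → D))) = max(0, 0.1) = 0.1

0.10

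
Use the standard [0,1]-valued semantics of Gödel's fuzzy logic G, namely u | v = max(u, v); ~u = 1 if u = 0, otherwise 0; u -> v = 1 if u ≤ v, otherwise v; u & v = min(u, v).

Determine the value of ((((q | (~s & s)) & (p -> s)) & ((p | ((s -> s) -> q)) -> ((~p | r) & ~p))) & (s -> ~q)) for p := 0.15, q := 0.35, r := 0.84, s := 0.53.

0.00

~s: Gödel ¬ of 0.53 = 0 (operand ≠ 0)
(~s & s) = min(0, 0.53) = 0
(q | (~s & s)) = max(0.35, 0) = 0.35
(p -> s): 0.15 ≤ 0.53, so result = 1
((q | (~s & s)) & (p -> s)) = min(0.35, 1) = 0.35
(s -> s): 0.53 ≤ 0.53, so result = 1
((s -> s) -> q): 1 > 0.35, so result = 0.35
(p | ((s -> s) -> q)) = max(0.15, 0.35) = 0.35
~p: Gödel ¬ of 0.15 = 0 (operand ≠ 0)
(~p | r) = max(0, 0.84) = 0.84
~p: Gödel ¬ of 0.15 = 0 (operand ≠ 0)
((~p | r) & ~p) = min(0.84, 0) = 0
((p | ((s -> s) -> q)) -> ((~p | r) & ~p)): 0.35 > 0, so result = 0
(((q | (~s & s)) & (p -> s)) & ((p | ((s -> s) -> q)) -> ((~p | r) & ~p))) = min(0.35, 0) = 0
~q: Gödel ¬ of 0.35 = 0 (operand ≠ 0)
(s -> ~q): 0.53 > 0, so result = 0
((((q | (~s & s)) & (p -> s)) & ((p | ((s -> s) -> q)) -> ((~p | r) & ~p))) & (s -> ~q)) = min(0, 0) = 0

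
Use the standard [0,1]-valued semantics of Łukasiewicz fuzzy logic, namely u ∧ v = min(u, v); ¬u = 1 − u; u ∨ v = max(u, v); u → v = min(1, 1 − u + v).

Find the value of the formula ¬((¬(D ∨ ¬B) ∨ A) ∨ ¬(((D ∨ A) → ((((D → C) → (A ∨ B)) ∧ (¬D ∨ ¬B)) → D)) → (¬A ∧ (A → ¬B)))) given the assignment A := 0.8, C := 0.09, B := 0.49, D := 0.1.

0.20

¬B: Łukasiewicz ¬ gives 1 − 0.49 = 0.51
(D ∨ ¬B) = max(0.1, 0.51) = 0.51
¬(D ∨ ¬B): Łukasiewicz ¬ gives 1 − 0.51 = 0.49
(¬(D ∨ ¬B) ∨ A) = max(0.49, 0.8) = 0.8
(D ∨ A) = max(0.1, 0.8) = 0.8
(D → C): min(1, 1 − 0.1 + 0.09) = 0.99
(A ∨ B) = max(0.8, 0.49) = 0.8
((D → C) → (A ∨ B)): min(1, 1 − 0.99 + 0.8) = 0.81
¬D: Łukasiewicz ¬ gives 1 − 0.1 = 0.9
¬B: Łukasiewicz ¬ gives 1 − 0.49 = 0.51
(¬D ∨ ¬B) = max(0.9, 0.51) = 0.9
(((D → C) → (A ∨ B)) ∧ (¬D ∨ ¬B)) = min(0.81, 0.9) = 0.81
((((D → C) → (A ∨ B)) ∧ (¬D ∨ ¬B)) → D): min(1, 1 − 0.81 + 0.1) = 0.29
((D ∨ A) → ((((D → C) → (A ∨ B)) ∧ (¬D ∨ ¬B)) → D)): min(1, 1 − 0.8 + 0.29) = 0.49
¬A: Łukasiewicz ¬ gives 1 − 0.8 = 0.2
¬B: Łukasiewicz ¬ gives 1 − 0.49 = 0.51
(A → ¬B): min(1, 1 − 0.8 + 0.51) = 0.71
(¬A ∧ (A → ¬B)) = min(0.2, 0.71) = 0.2
(((D ∨ A) → ((((D → C) → (A ∨ B)) ∧ (¬D ∨ ¬B)) → D)) → (¬A ∧ (A → ¬B))): min(1, 1 − 0.49 + 0.2) = 0.71
¬(((D ∨ A) → ((((D → C) → (A ∨ B)) ∧ (¬D ∨ ¬B)) → D)) → (¬A ∧ (A → ¬B))): Łukasiewicz ¬ gives 1 − 0.71 = 0.29
((¬(D ∨ ¬B) ∨ A) ∨ ¬(((D ∨ A) → ((((D → C) → (A ∨ B)) ∧ (¬D ∨ ¬B)) → D)) → (¬A ∧ (A → ¬B)))) = max(0.8, 0.29) = 0.8
¬((¬(D ∨ ¬B) ∨ A) ∨ ¬(((D ∨ A) → ((((D → C) → (A ∨ B)) ∧ (¬D ∨ ¬B)) → D)) → (¬A ∧ (A → ¬B)))): Łukasiewicz ¬ gives 1 − 0.8 = 0.2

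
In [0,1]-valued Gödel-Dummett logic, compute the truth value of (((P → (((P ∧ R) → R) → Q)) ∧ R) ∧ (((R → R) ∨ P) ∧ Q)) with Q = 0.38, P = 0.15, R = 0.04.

(P ∧ R) = min(0.15, 0.04) = 0.04
((P ∧ R) → R): 0.04 ≤ 0.04, so result = 1
(((P ∧ R) → R) → Q): 1 > 0.38, so result = 0.38
(P → (((P ∧ R) → R) → Q)): 0.15 ≤ 0.38, so result = 1
((P → (((P ∧ R) → R) → Q)) ∧ R) = min(1, 0.04) = 0.04
(R → R): 0.04 ≤ 0.04, so result = 1
((R → R) ∨ P) = max(1, 0.15) = 1
(((R → R) ∨ P) ∧ Q) = min(1, 0.38) = 0.38
(((P → (((P ∧ R) → R) → Q)) ∧ R) ∧ (((R → R) ∨ P) ∧ Q)) = min(0.04, 0.38) = 0.04

0.04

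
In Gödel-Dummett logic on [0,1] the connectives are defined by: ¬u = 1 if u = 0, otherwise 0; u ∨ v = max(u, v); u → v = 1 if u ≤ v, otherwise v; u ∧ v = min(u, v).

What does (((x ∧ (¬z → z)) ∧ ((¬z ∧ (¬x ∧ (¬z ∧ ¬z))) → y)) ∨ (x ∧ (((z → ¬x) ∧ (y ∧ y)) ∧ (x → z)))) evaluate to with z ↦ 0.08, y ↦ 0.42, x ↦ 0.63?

0.63

¬z: Gödel ¬ of 0.08 = 0 (operand ≠ 0)
(¬z → z): 0 ≤ 0.08, so result = 1
(x ∧ (¬z → z)) = min(0.63, 1) = 0.63
¬z: Gödel ¬ of 0.08 = 0 (operand ≠ 0)
¬x: Gödel ¬ of 0.63 = 0 (operand ≠ 0)
¬z: Gödel ¬ of 0.08 = 0 (operand ≠ 0)
¬z: Gödel ¬ of 0.08 = 0 (operand ≠ 0)
(¬z ∧ ¬z) = min(0, 0) = 0
(¬x ∧ (¬z ∧ ¬z)) = min(0, 0) = 0
(¬z ∧ (¬x ∧ (¬z ∧ ¬z))) = min(0, 0) = 0
((¬z ∧ (¬x ∧ (¬z ∧ ¬z))) → y): 0 ≤ 0.42, so result = 1
((x ∧ (¬z → z)) ∧ ((¬z ∧ (¬x ∧ (¬z ∧ ¬z))) → y)) = min(0.63, 1) = 0.63
¬x: Gödel ¬ of 0.63 = 0 (operand ≠ 0)
(z → ¬x): 0.08 > 0, so result = 0
(y ∧ y) = min(0.42, 0.42) = 0.42
((z → ¬x) ∧ (y ∧ y)) = min(0, 0.42) = 0
(x → z): 0.63 > 0.08, so result = 0.08
(((z → ¬x) ∧ (y ∧ y)) ∧ (x → z)) = min(0, 0.08) = 0
(x ∧ (((z → ¬x) ∧ (y ∧ y)) ∧ (x → z))) = min(0.63, 0) = 0
(((x ∧ (¬z → z)) ∧ ((¬z ∧ (¬x ∧ (¬z ∧ ¬z))) → y)) ∨ (x ∧ (((z → ¬x) ∧ (y ∧ y)) ∧ (x → z)))) = max(0.63, 0) = 0.63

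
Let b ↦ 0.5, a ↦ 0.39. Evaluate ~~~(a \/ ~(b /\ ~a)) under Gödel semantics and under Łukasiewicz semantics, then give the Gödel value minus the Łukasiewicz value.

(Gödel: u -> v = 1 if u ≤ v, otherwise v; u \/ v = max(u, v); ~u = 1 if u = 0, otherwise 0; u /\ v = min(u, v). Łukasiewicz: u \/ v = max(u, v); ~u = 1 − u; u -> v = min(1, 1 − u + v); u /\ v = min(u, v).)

Gödel evaluation:
  ~a: Gödel ¬ of 0.39 = 0 (operand ≠ 0)
  (b /\ ~a) = min(0.5, 0) = 0
  ~(b /\ ~a): Gödel ¬ of 0 = 1 (operand is 0)
  (a \/ ~(b /\ ~a)) = max(0.39, 1) = 1
  ~(a \/ ~(b /\ ~a)): Gödel ¬ of 1 = 0 (operand ≠ 0)
  ~~(a \/ ~(b /\ ~a)): Gödel ¬ of 0 = 1 (operand is 0)
  ~~~(a \/ ~(b /\ ~a)): Gödel ¬ of 1 = 0 (operand ≠ 0)
  Gödel value = 0
Łukasiewicz evaluation:
  ~a: Łukasiewicz ¬ gives 1 − 0.39 = 0.61
  (b /\ ~a) = min(0.5, 0.61) = 0.5
  ~(b /\ ~a): Łukasiewicz ¬ gives 1 − 0.5 = 0.5
  (a \/ ~(b /\ ~a)) = max(0.39, 0.5) = 0.5
  ~(a \/ ~(b /\ ~a)): Łukasiewicz ¬ gives 1 − 0.5 = 0.5
  ~~(a \/ ~(b /\ ~a)): Łukasiewicz ¬ gives 1 − 0.5 = 0.5
  ~~~(a \/ ~(b /\ ~a)): Łukasiewicz ¬ gives 1 − 0.5 = 0.5
  Łukasiewicz value = 0.5
Difference: 0 − 0.5 = -0.50

-0.50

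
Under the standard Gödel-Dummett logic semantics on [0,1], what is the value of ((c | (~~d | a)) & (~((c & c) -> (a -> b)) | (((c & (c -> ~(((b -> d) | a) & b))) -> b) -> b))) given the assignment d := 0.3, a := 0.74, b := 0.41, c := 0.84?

~d: Gödel ¬ of 0.3 = 0 (operand ≠ 0)
~~d: Gödel ¬ of 0 = 1 (operand is 0)
(~~d | a) = max(1, 0.74) = 1
(c | (~~d | a)) = max(0.84, 1) = 1
(c & c) = min(0.84, 0.84) = 0.84
(a -> b): 0.74 > 0.41, so result = 0.41
((c & c) -> (a -> b)): 0.84 > 0.41, so result = 0.41
~((c & c) -> (a -> b)): Gödel ¬ of 0.41 = 0 (operand ≠ 0)
(b -> d): 0.41 > 0.3, so result = 0.3
((b -> d) | a) = max(0.3, 0.74) = 0.74
(((b -> d) | a) & b) = min(0.74, 0.41) = 0.41
~(((b -> d) | a) & b): Gödel ¬ of 0.41 = 0 (operand ≠ 0)
(c -> ~(((b -> d) | a) & b)): 0.84 > 0, so result = 0
(c & (c -> ~(((b -> d) | a) & b))) = min(0.84, 0) = 0
((c & (c -> ~(((b -> d) | a) & b))) -> b): 0 ≤ 0.41, so result = 1
(((c & (c -> ~(((b -> d) | a) & b))) -> b) -> b): 1 > 0.41, so result = 0.41
(~((c & c) -> (a -> b)) | (((c & (c -> ~(((b -> d) | a) & b))) -> b) -> b)) = max(0, 0.41) = 0.41
((c | (~~d | a)) & (~((c & c) -> (a -> b)) | (((c & (c -> ~(((b -> d) | a) & b))) -> b) -> b))) = min(1, 0.41) = 0.41

0.41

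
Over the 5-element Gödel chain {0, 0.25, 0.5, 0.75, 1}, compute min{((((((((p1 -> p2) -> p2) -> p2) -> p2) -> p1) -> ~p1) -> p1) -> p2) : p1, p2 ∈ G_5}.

The minimum is attained at p1 = 0.25, p2 = 0:
  (p1 -> p2): 0.25 > 0, so result = 0
  ((p1 -> p2) -> p2): 0 ≤ 0, so result = 1
  (((p1 -> p2) -> p2) -> p2): 1 > 0, so result = 0
  ((((p1 -> p2) -> p2) -> p2) -> p2): 0 ≤ 0, so result = 1
  (((((p1 -> p2) -> p2) -> p2) -> p2) -> p1): 1 > 0.25, so result = 0.25
  ~p1: Gödel ¬ of 0.25 = 0 (operand ≠ 0)
  ((((((p1 -> p2) -> p2) -> p2) -> p2) -> p1) -> ~p1): 0.25 > 0, so result = 0
  (((((((p1 -> p2) -> p2) -> p2) -> p2) -> p1) -> ~p1) -> p1): 0 ≤ 0.25, so result = 1
  ((((((((p1 -> p2) -> p2) -> p2) -> p2) -> p1) -> ~p1) -> p1) -> p2): 1 > 0, so result = 0
Checking all 25 assignments confirms none give a value below 0.00.

0.00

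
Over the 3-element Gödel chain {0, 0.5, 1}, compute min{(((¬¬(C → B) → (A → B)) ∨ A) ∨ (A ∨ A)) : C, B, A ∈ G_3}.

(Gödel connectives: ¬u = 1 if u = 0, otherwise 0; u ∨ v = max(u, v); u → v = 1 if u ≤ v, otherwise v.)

The minimum is attained at C = 0, B = 0, A = 0.5:
  (C → B): 0 ≤ 0, so result = 1
  ¬(C → B): Gödel ¬ of 1 = 0 (operand ≠ 0)
  ¬¬(C → B): Gödel ¬ of 0 = 1 (operand is 0)
  (A → B): 0.5 > 0, so result = 0
  (¬¬(C → B) → (A → B)): 1 > 0, so result = 0
  ((¬¬(C → B) → (A → B)) ∨ A) = max(0, 0.5) = 0.5
  (A ∨ A) = max(0.5, 0.5) = 0.5
  (((¬¬(C → B) → (A → B)) ∨ A) ∨ (A ∨ A)) = max(0.5, 0.5) = 0.5
Checking all 27 assignments confirms none give a value below 0.50.

0.50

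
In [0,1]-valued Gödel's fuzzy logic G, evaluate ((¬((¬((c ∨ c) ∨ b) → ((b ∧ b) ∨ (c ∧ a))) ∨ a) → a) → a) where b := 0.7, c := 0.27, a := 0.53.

(c ∨ c) = max(0.27, 0.27) = 0.27
((c ∨ c) ∨ b) = max(0.27, 0.7) = 0.7
¬((c ∨ c) ∨ b): Gödel ¬ of 0.7 = 0 (operand ≠ 0)
(b ∧ b) = min(0.7, 0.7) = 0.7
(c ∧ a) = min(0.27, 0.53) = 0.27
((b ∧ b) ∨ (c ∧ a)) = max(0.7, 0.27) = 0.7
(¬((c ∨ c) ∨ b) → ((b ∧ b) ∨ (c ∧ a))): 0 ≤ 0.7, so result = 1
((¬((c ∨ c) ∨ b) → ((b ∧ b) ∨ (c ∧ a))) ∨ a) = max(1, 0.53) = 1
¬((¬((c ∨ c) ∨ b) → ((b ∧ b) ∨ (c ∧ a))) ∨ a): Gödel ¬ of 1 = 0 (operand ≠ 0)
(¬((¬((c ∨ c) ∨ b) → ((b ∧ b) ∨ (c ∧ a))) ∨ a) → a): 0 ≤ 0.53, so result = 1
((¬((¬((c ∨ c) ∨ b) → ((b ∧ b) ∨ (c ∧ a))) ∨ a) → a) → a): 1 > 0.53, so result = 0.53

0.53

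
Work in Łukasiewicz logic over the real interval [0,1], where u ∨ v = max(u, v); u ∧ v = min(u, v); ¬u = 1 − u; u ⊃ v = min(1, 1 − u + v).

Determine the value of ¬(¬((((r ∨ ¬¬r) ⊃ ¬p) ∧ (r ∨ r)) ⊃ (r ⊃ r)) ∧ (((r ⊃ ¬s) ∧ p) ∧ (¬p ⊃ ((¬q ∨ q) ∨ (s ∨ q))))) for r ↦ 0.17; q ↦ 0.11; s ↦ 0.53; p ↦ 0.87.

1.00

¬r: Łukasiewicz ¬ gives 1 − 0.17 = 0.83
¬¬r: Łukasiewicz ¬ gives 1 − 0.83 = 0.17
(r ∨ ¬¬r) = max(0.17, 0.17) = 0.17
¬p: Łukasiewicz ¬ gives 1 − 0.87 = 0.13
((r ∨ ¬¬r) ⊃ ¬p): min(1, 1 − 0.17 + 0.13) = 0.96
(r ∨ r) = max(0.17, 0.17) = 0.17
(((r ∨ ¬¬r) ⊃ ¬p) ∧ (r ∨ r)) = min(0.96, 0.17) = 0.17
(r ⊃ r): min(1, 1 − 0.17 + 0.17) = 1
((((r ∨ ¬¬r) ⊃ ¬p) ∧ (r ∨ r)) ⊃ (r ⊃ r)): min(1, 1 − 0.17 + 1) = 1
¬((((r ∨ ¬¬r) ⊃ ¬p) ∧ (r ∨ r)) ⊃ (r ⊃ r)): Łukasiewicz ¬ gives 1 − 1 = 0
¬s: Łukasiewicz ¬ gives 1 − 0.53 = 0.47
(r ⊃ ¬s): min(1, 1 − 0.17 + 0.47) = 1
((r ⊃ ¬s) ∧ p) = min(1, 0.87) = 0.87
¬p: Łukasiewicz ¬ gives 1 − 0.87 = 0.13
¬q: Łukasiewicz ¬ gives 1 − 0.11 = 0.89
(¬q ∨ q) = max(0.89, 0.11) = 0.89
(s ∨ q) = max(0.53, 0.11) = 0.53
((¬q ∨ q) ∨ (s ∨ q)) = max(0.89, 0.53) = 0.89
(¬p ⊃ ((¬q ∨ q) ∨ (s ∨ q))): min(1, 1 − 0.13 + 0.89) = 1
(((r ⊃ ¬s) ∧ p) ∧ (¬p ⊃ ((¬q ∨ q) ∨ (s ∨ q)))) = min(0.87, 1) = 0.87
(¬((((r ∨ ¬¬r) ⊃ ¬p) ∧ (r ∨ r)) ⊃ (r ⊃ r)) ∧ (((r ⊃ ¬s) ∧ p) ∧ (¬p ⊃ ((¬q ∨ q) ∨ (s ∨ q))))) = min(0, 0.87) = 0
¬(¬((((r ∨ ¬¬r) ⊃ ¬p) ∧ (r ∨ r)) ⊃ (r ⊃ r)) ∧ (((r ⊃ ¬s) ∧ p) ∧ (¬p ⊃ ((¬q ∨ q) ∨ (s ∨ q))))): Łukasiewicz ¬ gives 1 − 0 = 1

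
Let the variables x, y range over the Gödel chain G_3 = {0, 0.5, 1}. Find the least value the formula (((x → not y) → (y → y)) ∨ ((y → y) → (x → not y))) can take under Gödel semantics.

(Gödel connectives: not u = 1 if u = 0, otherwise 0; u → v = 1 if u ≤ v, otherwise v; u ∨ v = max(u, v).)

1.00

Every assignment gives 1. For instance at x = 0, y = 0:
  not y: Gödel ¬ of 0 = 1 (operand is 0)
  (x → not y): 0 ≤ 1, so result = 1
  (y → y): 0 ≤ 0, so result = 1
  ((x → not y) → (y → y)): 1 ≤ 1, so result = 1
  (y → y): 0 ≤ 0, so result = 1
  not y: Gödel ¬ of 0 = 1 (operand is 0)
  (x → not y): 0 ≤ 1, so result = 1
  ((y → y) → (x → not y)): 1 ≤ 1, so result = 1
  (((x → not y) → (y → y)) ∨ ((y → y) → (x → not y))) = max(1, 1) = 1
All 9 assignments give value 1 — the formula is a G_3-tautology.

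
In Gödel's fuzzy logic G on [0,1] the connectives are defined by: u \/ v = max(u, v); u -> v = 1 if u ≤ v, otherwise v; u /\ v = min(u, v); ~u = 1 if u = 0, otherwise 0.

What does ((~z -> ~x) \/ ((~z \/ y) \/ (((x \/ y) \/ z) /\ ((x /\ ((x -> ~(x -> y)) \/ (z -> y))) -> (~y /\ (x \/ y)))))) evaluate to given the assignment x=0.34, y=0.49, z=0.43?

1.00

~z: Gödel ¬ of 0.43 = 0 (operand ≠ 0)
~x: Gödel ¬ of 0.34 = 0 (operand ≠ 0)
(~z -> ~x): 0 ≤ 0, so result = 1
~z: Gödel ¬ of 0.43 = 0 (operand ≠ 0)
(~z \/ y) = max(0, 0.49) = 0.49
(x \/ y) = max(0.34, 0.49) = 0.49
((x \/ y) \/ z) = max(0.49, 0.43) = 0.49
(x -> y): 0.34 ≤ 0.49, so result = 1
~(x -> y): Gödel ¬ of 1 = 0 (operand ≠ 0)
(x -> ~(x -> y)): 0.34 > 0, so result = 0
(z -> y): 0.43 ≤ 0.49, so result = 1
((x -> ~(x -> y)) \/ (z -> y)) = max(0, 1) = 1
(x /\ ((x -> ~(x -> y)) \/ (z -> y))) = min(0.34, 1) = 0.34
~y: Gödel ¬ of 0.49 = 0 (operand ≠ 0)
(x \/ y) = max(0.34, 0.49) = 0.49
(~y /\ (x \/ y)) = min(0, 0.49) = 0
((x /\ ((x -> ~(x -> y)) \/ (z -> y))) -> (~y /\ (x \/ y))): 0.34 > 0, so result = 0
(((x \/ y) \/ z) /\ ((x /\ ((x -> ~(x -> y)) \/ (z -> y))) -> (~y /\ (x \/ y)))) = min(0.49, 0) = 0
((~z \/ y) \/ (((x \/ y) \/ z) /\ ((x /\ ((x -> ~(x -> y)) \/ (z -> y))) -> (~y /\ (x \/ y))))) = max(0.49, 0) = 0.49
((~z -> ~x) \/ ((~z \/ y) \/ (((x \/ y) \/ z) /\ ((x /\ ((x -> ~(x -> y)) \/ (z -> y))) -> (~y /\ (x \/ y)))))) = max(1, 0.49) = 1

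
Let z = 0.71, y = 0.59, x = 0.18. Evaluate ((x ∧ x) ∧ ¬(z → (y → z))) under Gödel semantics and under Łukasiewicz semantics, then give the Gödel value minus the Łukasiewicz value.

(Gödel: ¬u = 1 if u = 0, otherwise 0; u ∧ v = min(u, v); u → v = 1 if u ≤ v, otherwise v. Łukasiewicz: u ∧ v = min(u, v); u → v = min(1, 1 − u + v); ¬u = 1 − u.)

0.00

Gödel evaluation:
  (x ∧ x) = min(0.18, 0.18) = 0.18
  (y → z): 0.59 ≤ 0.71, so result = 1
  (z → (y → z)): 0.71 ≤ 1, so result = 1
  ¬(z → (y → z)): Gödel ¬ of 1 = 0 (operand ≠ 0)
  ((x ∧ x) ∧ ¬(z → (y → z))) = min(0.18, 0) = 0
  Gödel value = 0
Łukasiewicz evaluation:
  (x ∧ x) = min(0.18, 0.18) = 0.18
  (y → z): min(1, 1 − 0.59 + 0.71) = 1
  (z → (y → z)): min(1, 1 − 0.71 + 1) = 1
  ¬(z → (y → z)): Łukasiewicz ¬ gives 1 − 1 = 0
  ((x ∧ x) ∧ ¬(z → (y → z))) = min(0.18, 0) = 0
  Łukasiewicz value = 0
Difference: 0 − 0 = 0.00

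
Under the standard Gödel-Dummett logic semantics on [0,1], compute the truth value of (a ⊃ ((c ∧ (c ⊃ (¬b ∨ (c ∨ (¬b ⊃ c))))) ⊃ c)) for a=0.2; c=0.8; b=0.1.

¬b: Gödel ¬ of 0.1 = 0 (operand ≠ 0)
¬b: Gödel ¬ of 0.1 = 0 (operand ≠ 0)
(¬b ⊃ c): 0 ≤ 0.8, so result = 1
(c ∨ (¬b ⊃ c)) = max(0.8, 1) = 1
(¬b ∨ (c ∨ (¬b ⊃ c))) = max(0, 1) = 1
(c ⊃ (¬b ∨ (c ∨ (¬b ⊃ c)))): 0.8 ≤ 1, so result = 1
(c ∧ (c ⊃ (¬b ∨ (c ∨ (¬b ⊃ c))))) = min(0.8, 1) = 0.8
((c ∧ (c ⊃ (¬b ∨ (c ∨ (¬b ⊃ c))))) ⊃ c): 0.8 ≤ 0.8, so result = 1
(a ⊃ ((c ∧ (c ⊃ (¬b ∨ (c ∨ (¬b ⊃ c))))) ⊃ c)): 0.2 ≤ 1, so result = 1

1.00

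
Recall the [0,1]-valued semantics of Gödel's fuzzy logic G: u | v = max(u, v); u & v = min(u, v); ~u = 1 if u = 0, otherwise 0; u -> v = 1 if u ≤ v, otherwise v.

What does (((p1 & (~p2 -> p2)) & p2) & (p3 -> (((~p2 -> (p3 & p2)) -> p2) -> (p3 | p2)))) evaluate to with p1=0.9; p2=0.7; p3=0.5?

~p2: Gödel ¬ of 0.7 = 0 (operand ≠ 0)
(~p2 -> p2): 0 ≤ 0.7, so result = 1
(p1 & (~p2 -> p2)) = min(0.9, 1) = 0.9
((p1 & (~p2 -> p2)) & p2) = min(0.9, 0.7) = 0.7
~p2: Gödel ¬ of 0.7 = 0 (operand ≠ 0)
(p3 & p2) = min(0.5, 0.7) = 0.5
(~p2 -> (p3 & p2)): 0 ≤ 0.5, so result = 1
((~p2 -> (p3 & p2)) -> p2): 1 > 0.7, so result = 0.7
(p3 | p2) = max(0.5, 0.7) = 0.7
(((~p2 -> (p3 & p2)) -> p2) -> (p3 | p2)): 0.7 ≤ 0.7, so result = 1
(p3 -> (((~p2 -> (p3 & p2)) -> p2) -> (p3 | p2))): 0.5 ≤ 1, so result = 1
(((p1 & (~p2 -> p2)) & p2) & (p3 -> (((~p2 -> (p3 & p2)) -> p2) -> (p3 | p2)))) = min(0.7, 1) = 0.7

0.70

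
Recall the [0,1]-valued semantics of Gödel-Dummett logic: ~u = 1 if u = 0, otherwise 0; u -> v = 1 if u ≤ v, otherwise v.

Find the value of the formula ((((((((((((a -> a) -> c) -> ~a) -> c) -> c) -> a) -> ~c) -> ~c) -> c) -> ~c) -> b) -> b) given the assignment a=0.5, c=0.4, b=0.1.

(a -> a): 0.5 ≤ 0.5, so result = 1
((a -> a) -> c): 1 > 0.4, so result = 0.4
~a: Gödel ¬ of 0.5 = 0 (operand ≠ 0)
(((a -> a) -> c) -> ~a): 0.4 > 0, so result = 0
((((a -> a) -> c) -> ~a) -> c): 0 ≤ 0.4, so result = 1
(((((a -> a) -> c) -> ~a) -> c) -> c): 1 > 0.4, so result = 0.4
((((((a -> a) -> c) -> ~a) -> c) -> c) -> a): 0.4 ≤ 0.5, so result = 1
~c: Gödel ¬ of 0.4 = 0 (operand ≠ 0)
(((((((a -> a) -> c) -> ~a) -> c) -> c) -> a) -> ~c): 1 > 0, so result = 0
~c: Gödel ¬ of 0.4 = 0 (operand ≠ 0)
((((((((a -> a) -> c) -> ~a) -> c) -> c) -> a) -> ~c) -> ~c): 0 ≤ 0, so result = 1
(((((((((a -> a) -> c) -> ~a) -> c) -> c) -> a) -> ~c) -> ~c) -> c): 1 > 0.4, so result = 0.4
~c: Gödel ¬ of 0.4 = 0 (operand ≠ 0)
((((((((((a -> a) -> c) -> ~a) -> c) -> c) -> a) -> ~c) -> ~c) -> c) -> ~c): 0.4 > 0, so result = 0
(((((((((((a -> a) -> c) -> ~a) -> c) -> c) -> a) -> ~c) -> ~c) -> c) -> ~c) -> b): 0 ≤ 0.1, so result = 1
((((((((((((a -> a) -> c) -> ~a) -> c) -> c) -> a) -> ~c) -> ~c) -> c) -> ~c) -> b) -> b): 1 > 0.1, so result = 0.1

0.10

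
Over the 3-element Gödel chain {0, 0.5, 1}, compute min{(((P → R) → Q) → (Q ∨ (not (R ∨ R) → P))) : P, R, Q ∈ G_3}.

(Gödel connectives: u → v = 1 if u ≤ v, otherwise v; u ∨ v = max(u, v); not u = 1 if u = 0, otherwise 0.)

The minimum is attained at P = 0.5, R = 0, Q = 0:
  (P → R): 0.5 > 0, so result = 0
  ((P → R) → Q): 0 ≤ 0, so result = 1
  (R ∨ R) = max(0, 0) = 0
  not (R ∨ R): Gödel ¬ of 0 = 1 (operand is 0)
  (not (R ∨ R) → P): 1 > 0.5, so result = 0.5
  (Q ∨ (not (R ∨ R) → P)) = max(0, 0.5) = 0.5
  (((P → R) → Q) → (Q ∨ (not (R ∨ R) → P))): 1 > 0.5, so result = 0.5
Checking all 27 assignments confirms none give a value below 0.50.

0.50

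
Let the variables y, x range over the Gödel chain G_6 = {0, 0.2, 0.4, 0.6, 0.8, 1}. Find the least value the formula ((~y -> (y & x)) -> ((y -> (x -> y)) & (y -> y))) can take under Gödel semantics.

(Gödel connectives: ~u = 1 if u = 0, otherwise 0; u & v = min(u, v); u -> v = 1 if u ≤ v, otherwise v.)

1.00

Every assignment gives 1. For instance at y = 0, x = 0:
  ~y: Gödel ¬ of 0 = 1 (operand is 0)
  (y & x) = min(0, 0) = 0
  (~y -> (y & x)): 1 > 0, so result = 0
  (x -> y): 0 ≤ 0, so result = 1
  (y -> (x -> y)): 0 ≤ 1, so result = 1
  (y -> y): 0 ≤ 0, so result = 1
  ((y -> (x -> y)) & (y -> y)) = min(1, 1) = 1
  ((~y -> (y & x)) -> ((y -> (x -> y)) & (y -> y))): 0 ≤ 1, so result = 1
All 36 assignments give value 1 — the formula is a G_6-tautology.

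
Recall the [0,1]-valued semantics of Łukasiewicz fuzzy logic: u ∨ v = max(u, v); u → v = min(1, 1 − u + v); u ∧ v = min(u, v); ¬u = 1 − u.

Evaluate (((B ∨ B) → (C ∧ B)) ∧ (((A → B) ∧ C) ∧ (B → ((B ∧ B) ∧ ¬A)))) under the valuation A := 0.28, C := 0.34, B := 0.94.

0.34

(B ∨ B) = max(0.94, 0.94) = 0.94
(C ∧ B) = min(0.34, 0.94) = 0.34
((B ∨ B) → (C ∧ B)): min(1, 1 − 0.94 + 0.34) = 0.4
(A → B): min(1, 1 − 0.28 + 0.94) = 1
((A → B) ∧ C) = min(1, 0.34) = 0.34
(B ∧ B) = min(0.94, 0.94) = 0.94
¬A: Łukasiewicz ¬ gives 1 − 0.28 = 0.72
((B ∧ B) ∧ ¬A) = min(0.94, 0.72) = 0.72
(B → ((B ∧ B) ∧ ¬A)): min(1, 1 − 0.94 + 0.72) = 0.78
(((A → B) ∧ C) ∧ (B → ((B ∧ B) ∧ ¬A))) = min(0.34, 0.78) = 0.34
(((B ∨ B) → (C ∧ B)) ∧ (((A → B) ∧ C) ∧ (B → ((B ∧ B) ∧ ¬A)))) = min(0.4, 0.34) = 0.34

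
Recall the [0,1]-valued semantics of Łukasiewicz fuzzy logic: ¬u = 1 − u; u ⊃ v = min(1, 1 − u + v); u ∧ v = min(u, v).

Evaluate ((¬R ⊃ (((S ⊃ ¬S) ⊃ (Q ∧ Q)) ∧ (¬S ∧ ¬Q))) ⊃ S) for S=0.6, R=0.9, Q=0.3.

0.60

¬R: Łukasiewicz ¬ gives 1 − 0.9 = 0.1
¬S: Łukasiewicz ¬ gives 1 − 0.6 = 0.4
(S ⊃ ¬S): min(1, 1 − 0.6 + 0.4) = 0.8
(Q ∧ Q) = min(0.3, 0.3) = 0.3
((S ⊃ ¬S) ⊃ (Q ∧ Q)): min(1, 1 − 0.8 + 0.3) = 0.5
¬S: Łukasiewicz ¬ gives 1 − 0.6 = 0.4
¬Q: Łukasiewicz ¬ gives 1 − 0.3 = 0.7
(¬S ∧ ¬Q) = min(0.4, 0.7) = 0.4
(((S ⊃ ¬S) ⊃ (Q ∧ Q)) ∧ (¬S ∧ ¬Q)) = min(0.5, 0.4) = 0.4
(¬R ⊃ (((S ⊃ ¬S) ⊃ (Q ∧ Q)) ∧ (¬S ∧ ¬Q))): min(1, 1 − 0.1 + 0.4) = 1
((¬R ⊃ (((S ⊃ ¬S) ⊃ (Q ∧ Q)) ∧ (¬S ∧ ¬Q))) ⊃ S): min(1, 1 − 1 + 0.6) = 0.6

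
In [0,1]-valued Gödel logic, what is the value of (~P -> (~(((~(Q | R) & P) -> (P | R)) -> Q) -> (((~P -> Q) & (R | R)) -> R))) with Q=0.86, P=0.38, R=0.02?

~P: Gödel ¬ of 0.38 = 0 (operand ≠ 0)
(Q | R) = max(0.86, 0.02) = 0.86
~(Q | R): Gödel ¬ of 0.86 = 0 (operand ≠ 0)
(~(Q | R) & P) = min(0, 0.38) = 0
(P | R) = max(0.38, 0.02) = 0.38
((~(Q | R) & P) -> (P | R)): 0 ≤ 0.38, so result = 1
(((~(Q | R) & P) -> (P | R)) -> Q): 1 > 0.86, so result = 0.86
~(((~(Q | R) & P) -> (P | R)) -> Q): Gödel ¬ of 0.86 = 0 (operand ≠ 0)
~P: Gödel ¬ of 0.38 = 0 (operand ≠ 0)
(~P -> Q): 0 ≤ 0.86, so result = 1
(R | R) = max(0.02, 0.02) = 0.02
((~P -> Q) & (R | R)) = min(1, 0.02) = 0.02
(((~P -> Q) & (R | R)) -> R): 0.02 ≤ 0.02, so result = 1
(~(((~(Q | R) & P) -> (P | R)) -> Q) -> (((~P -> Q) & (R | R)) -> R)): 0 ≤ 1, so result = 1
(~P -> (~(((~(Q | R) & P) -> (P | R)) -> Q) -> (((~P -> Q) & (R | R)) -> R))): 0 ≤ 1, so result = 1

1.00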